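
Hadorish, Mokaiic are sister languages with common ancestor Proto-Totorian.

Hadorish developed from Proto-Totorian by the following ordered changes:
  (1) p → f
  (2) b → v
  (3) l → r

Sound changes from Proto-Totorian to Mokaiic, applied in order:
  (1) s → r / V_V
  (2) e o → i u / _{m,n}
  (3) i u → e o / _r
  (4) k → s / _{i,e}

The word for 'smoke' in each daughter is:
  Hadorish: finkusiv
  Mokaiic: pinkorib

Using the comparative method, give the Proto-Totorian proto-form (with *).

*pinkusib

Position 5: Hadorish has u, Mokaiic has o. Hadorish preserves u here (none of its changes turn any other segment into u), so the proto-segment is *u.
Position 8: Hadorish has v, Mokaiic has b. Mokaiic preserves b here (none of its changes turn any other segment into b), so the proto-segment is *b.
Position 6: Hadorish has s, Mokaiic has r. Hadorish preserves s here (none of its changes turn any other segment into s), so the proto-segment is *s.
Continuing position by position gives *pinkusib; check it forward:
Hadorish: start from *pinkusib.
  rule 1 (unconditioned shift): pinkusib → finkusib
  rule 2 (unconditioned shift): finkusib → finkusiv
  rule 3: no change — finkusiv
  ⇒ Hadorish finkusiv
Mokaiic: *pinkusib
  pinkusib → pinkurib   [rhotacism]
  pinkurib (rule 2 does not apply)
  pinkurib → pinkorib   [pre-rhotic lowering]
  pinkorib (rule 4 does not apply)
  giving Mokaiic pinkorib.
Only *pinkusib yields all of Hadorish finkusiv, Mokaiic pinkorib.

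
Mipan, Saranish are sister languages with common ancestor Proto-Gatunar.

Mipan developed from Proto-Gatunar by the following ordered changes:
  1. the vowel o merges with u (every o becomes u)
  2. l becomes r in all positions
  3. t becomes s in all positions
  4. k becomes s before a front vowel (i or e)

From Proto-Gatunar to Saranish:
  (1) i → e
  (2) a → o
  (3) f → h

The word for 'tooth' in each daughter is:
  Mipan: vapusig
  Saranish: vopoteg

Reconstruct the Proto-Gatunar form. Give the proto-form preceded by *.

Position 6: Mipan has i, Saranish has e. Mipan preserves i here (none of its changes turn any other segment into i), so the proto-segment is *i.
Position 4: Mipan has u, Saranish has o. Taking the neighbouring segments as reconstructed: Mipan u could go back to *o or *u; Saranish o could go back to *a or *o — the one source consistent with every daughter is *o.
Position 5: Mipan has s, Saranish has t. Saranish preserves t here (none of its changes turn any other segment into t), so the proto-segment is *t.
Continuing position by position gives *vapotig; check it forward:
Mipan: *vapotig > vaputig > vapusig  (by vowel merger, unconditioned shift)
Saranish: start from *vapotig.
  rule 1 (vowel merger): vapotig → vapoteg
  rule 2 (vowel merger): vapoteg → vopoteg
  rule 3: no change — vopoteg
  ⇒ Saranish vopoteg
No other proto-form is consistent with every reflex, so the reconstruction is *vapotig.

*vapotig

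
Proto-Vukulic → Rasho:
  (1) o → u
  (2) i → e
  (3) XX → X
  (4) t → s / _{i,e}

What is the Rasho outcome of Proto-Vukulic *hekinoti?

hekenuse

Rasho: start from *hekinoti.
  rule 1 (vowel merger): hekinoti → hekinuti
  rule 2 (vowel merger): hekinuti → hekenute
  rule 3: no change — hekenute
  rule 4 (palatalisation): hekenute → hekenuse
  ⇒ Rasho hekenuse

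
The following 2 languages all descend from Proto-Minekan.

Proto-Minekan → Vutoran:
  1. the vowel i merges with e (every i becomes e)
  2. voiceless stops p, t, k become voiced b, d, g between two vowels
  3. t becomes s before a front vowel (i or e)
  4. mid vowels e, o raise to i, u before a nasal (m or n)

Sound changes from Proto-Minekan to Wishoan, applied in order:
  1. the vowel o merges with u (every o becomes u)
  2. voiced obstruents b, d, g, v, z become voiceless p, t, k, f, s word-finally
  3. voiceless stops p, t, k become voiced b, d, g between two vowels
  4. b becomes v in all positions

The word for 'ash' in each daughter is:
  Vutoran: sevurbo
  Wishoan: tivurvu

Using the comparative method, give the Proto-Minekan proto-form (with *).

Position 6: Vutoran has b, Wishoan has v. Taking the neighbouring segments as reconstructed: Vutoran b can only go back to *b; Wishoan v could go back to *b or *v — the one source consistent with every daughter is *b.
Position 2: Vutoran has e, Wishoan has i. Wishoan preserves i here (none of its changes turn any other segment into i), so the proto-segment is *i.
Position 1: Vutoran has s, Wishoan has t. Taking the neighbouring segments as reconstructed: Vutoran s could go back to *t or *s; Wishoan t can only go back to *t — the one source consistent with every daughter is *t.
Verify the candidate proto-form against each daughter:
Vutoran: *tivurbo > tevurbo > sevurbo  (by vowel merger, palatalisation)
Wishoan: start from *tivurbo.
  rule 1 (vowel merger): tivurbo → tivurbu
  rule 2: no change — tivurbu
  rule 3: no change — tivurbu
  rule 4 (unconditioned shift): tivurbu → tivurvu
  ⇒ Wishoan tivurvu
*tivurbo is the unique common source.

*tivurbo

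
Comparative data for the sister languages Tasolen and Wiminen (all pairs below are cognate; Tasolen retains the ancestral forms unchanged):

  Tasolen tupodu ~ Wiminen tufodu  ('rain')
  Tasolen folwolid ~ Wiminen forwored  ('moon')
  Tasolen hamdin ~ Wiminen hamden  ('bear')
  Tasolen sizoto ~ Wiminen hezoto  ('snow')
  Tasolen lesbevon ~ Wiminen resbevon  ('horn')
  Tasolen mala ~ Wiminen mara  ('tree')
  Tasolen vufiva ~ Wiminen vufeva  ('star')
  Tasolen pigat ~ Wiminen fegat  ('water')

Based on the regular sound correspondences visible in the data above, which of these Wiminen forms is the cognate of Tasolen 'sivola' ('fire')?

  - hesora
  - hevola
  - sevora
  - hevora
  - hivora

sizoto ~ hezoto — Tasolen s corresponds to Wiminen h word-initially before a front vowel.
vufiva ~ vufeva — Tasolen i corresponds to Wiminen e after a consonant, before a labial obstruent.
mala ~ mara — Tasolen l corresponds to Wiminen r between vowels (before a back vowel).
Applying these to Tasolen 'sivola':
  sivola → hivola   (s→h word-initially before a front vowel)
  hivola → hevola   (i→e after a consonant, before a labial obstruent)
  hevola → hevora   (l→r between vowels (before a back vowel))
So the Wiminen cognate is 'hevora'.

hevora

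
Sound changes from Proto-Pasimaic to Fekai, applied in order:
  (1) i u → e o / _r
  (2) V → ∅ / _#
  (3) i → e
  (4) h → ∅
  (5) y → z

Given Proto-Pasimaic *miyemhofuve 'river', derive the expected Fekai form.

Fekai: *miyemhofuve
  miyemhofuve (rule 1 does not apply)
  miyemhofuve → miyemhofuv   [apocope]
  miyemhofuv → meyemhofuv   [vowel merger]
  meyemhofuv → meyemofuv   [h-loss]
  meyemofuv → mezemofuv   [unconditioned shift]
  giving Fekai mezemofuv.

mezemofuv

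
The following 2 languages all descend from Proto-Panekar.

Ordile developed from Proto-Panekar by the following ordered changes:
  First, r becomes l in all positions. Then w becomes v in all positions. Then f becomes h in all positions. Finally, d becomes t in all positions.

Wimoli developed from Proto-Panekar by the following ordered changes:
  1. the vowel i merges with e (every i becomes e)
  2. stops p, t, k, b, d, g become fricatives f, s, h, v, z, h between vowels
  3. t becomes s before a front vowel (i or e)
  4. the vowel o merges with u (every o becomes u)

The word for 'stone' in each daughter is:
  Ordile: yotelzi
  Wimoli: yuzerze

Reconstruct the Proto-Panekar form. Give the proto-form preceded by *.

Position 7: Ordile has i, Wimoli has e. Ordile preserves i here (none of its changes turn any other segment into i), so the proto-segment is *i.
Position 2: Ordile has o, Wimoli has u. Ordile preserves o here (none of its changes turn any other segment into o), so the proto-segment is *o.
Verify the candidate proto-form against each daughter:
Ordile: start from *yoderzi.
  rule 1 (unconditioned shift): yoderzi → yodelzi
  rule 2: no change — yodelzi
  rule 3: no change — yodelzi
  rule 4 (unconditioned shift): yodelzi → yotelzi
  ⇒ Ordile yotelzi
Wimoli: *yoderzi
  yoderzi → yoderze   [vowel merger]
  yoderze → yozerze   [intervocalic lenition]
  yozerze (rule 3 does not apply)
  yozerze → yuzerze   [vowel merger]
  giving Wimoli yuzerze.
*yoderzi is the unique common source.

*yoderzi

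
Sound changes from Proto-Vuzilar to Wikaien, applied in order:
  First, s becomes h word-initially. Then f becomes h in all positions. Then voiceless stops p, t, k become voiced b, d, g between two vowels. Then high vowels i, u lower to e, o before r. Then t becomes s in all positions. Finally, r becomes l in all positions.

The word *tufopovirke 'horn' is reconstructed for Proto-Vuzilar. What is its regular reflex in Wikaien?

Wikaien: *tufopovirke > tuhopovirke > tuhobovirke > tuhoboverke > suhoboverke > suhobovelke  (by unconditioned shift, intervocalic voicing, pre-rhotic lowering, unconditioned shift, unconditioned shift)

suhobovelke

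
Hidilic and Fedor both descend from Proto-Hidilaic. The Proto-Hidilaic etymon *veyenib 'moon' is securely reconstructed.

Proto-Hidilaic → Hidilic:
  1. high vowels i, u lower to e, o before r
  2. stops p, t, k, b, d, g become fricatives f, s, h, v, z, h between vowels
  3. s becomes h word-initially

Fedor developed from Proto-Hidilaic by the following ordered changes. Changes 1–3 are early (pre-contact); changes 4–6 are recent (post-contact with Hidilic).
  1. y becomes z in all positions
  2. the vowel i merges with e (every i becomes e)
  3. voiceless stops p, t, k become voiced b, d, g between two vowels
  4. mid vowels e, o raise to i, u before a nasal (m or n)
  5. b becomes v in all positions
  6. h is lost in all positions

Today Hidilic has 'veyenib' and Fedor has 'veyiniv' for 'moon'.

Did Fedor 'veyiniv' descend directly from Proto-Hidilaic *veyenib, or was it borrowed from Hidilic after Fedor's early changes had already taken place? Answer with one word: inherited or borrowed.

borrowed

If inherited, *veyenib would pass through all of Fedor's changes:
Fedor: start from *veyenib.
  rule 1 (unconditioned shift): veyenib → vezenib
  rule 2 (vowel merger): vezenib → vezeneb
  rule 3: no change — vezeneb
  rule 4 (pre-nasal raising): vezeneb → vezineb
  rule 5 (unconditioned shift): vezineb → vezinev
  rule 6: no change — vezinev
  ⇒ Fedor vezinev
If borrowed from Hidilic 'veyenib' after the early changes, it would undergo only the recent ones:
  rule 4 (pre-nasal raising): veyenib → veyinib
  rule 5 (unconditioned shift): veyinib → veyiniv
  rule 6 (h-loss): no change (veyiniv)
  ⇒ as a loan: veyiniv
Fedor 'veyiniv' matches the loan outcome 'veyiniv', not the inherited 'vezinev' — it skipped the early Fedor changes, so it was borrowed from Hidilic.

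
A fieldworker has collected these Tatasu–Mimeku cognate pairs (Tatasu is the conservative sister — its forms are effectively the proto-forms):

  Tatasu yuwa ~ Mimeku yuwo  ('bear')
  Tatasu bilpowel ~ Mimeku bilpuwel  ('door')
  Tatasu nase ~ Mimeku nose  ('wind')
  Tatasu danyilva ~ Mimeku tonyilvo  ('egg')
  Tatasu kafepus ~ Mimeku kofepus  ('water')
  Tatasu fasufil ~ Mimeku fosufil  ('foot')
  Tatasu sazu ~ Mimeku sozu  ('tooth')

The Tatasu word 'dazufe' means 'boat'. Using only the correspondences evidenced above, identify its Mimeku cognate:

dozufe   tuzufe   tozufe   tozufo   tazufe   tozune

tozufe

danyilva ~ tonyilvo — Tatasu d corresponds to Mimeku t word-initially before a back vowel.
nase ~ nose, fasufil ~ fosufil — Tatasu a corresponds to Mimeku o after a consonant, before a consonant other than r, m, n, p, b, f, v.
Applying these to Tatasu 'dazufe':
  dazufe → tazufe   (d→t word-initially before a back vowel)
  tazufe → tozufe   (a→o after a consonant, before a consonant other than r, m, n, p, b, f, v)
So the Mimeku cognate is 'tozufe'.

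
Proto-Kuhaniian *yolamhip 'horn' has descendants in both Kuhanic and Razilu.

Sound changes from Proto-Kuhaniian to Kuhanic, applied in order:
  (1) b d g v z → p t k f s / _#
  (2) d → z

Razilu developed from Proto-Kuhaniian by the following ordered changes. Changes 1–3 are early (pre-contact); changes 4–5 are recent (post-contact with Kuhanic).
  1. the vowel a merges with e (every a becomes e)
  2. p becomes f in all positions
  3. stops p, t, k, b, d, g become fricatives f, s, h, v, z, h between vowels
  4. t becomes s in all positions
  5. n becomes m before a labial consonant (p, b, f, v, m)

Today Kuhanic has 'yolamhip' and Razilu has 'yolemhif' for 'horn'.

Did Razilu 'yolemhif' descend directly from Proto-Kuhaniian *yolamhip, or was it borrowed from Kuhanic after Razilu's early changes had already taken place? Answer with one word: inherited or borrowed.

If inherited, *yolamhip would pass through all of Razilu's changes:
Razilu: *yolamhip
  yolamhip → yolemhip   [vowel merger]
  yolemhip → yolemhif   [unconditioned shift]
  yolemhif (rule 3 does not apply)
  yolemhif (rule 4 does not apply)
  yolemhif (rule 5 does not apply)
  giving Razilu yolemhif.
If borrowed from Kuhanic 'yolamhip' after the early changes, it would undergo only the recent ones:
  rule 4 (unconditioned shift): no change (yolamhip)
  rule 5 (nasal place assimilation): no change (yolamhip)
  ⇒ as a loan: yolamhip
Razilu 'yolemhif' matches the inherited outcome exactly, so it is an inherited cognate, not a loan.

inherited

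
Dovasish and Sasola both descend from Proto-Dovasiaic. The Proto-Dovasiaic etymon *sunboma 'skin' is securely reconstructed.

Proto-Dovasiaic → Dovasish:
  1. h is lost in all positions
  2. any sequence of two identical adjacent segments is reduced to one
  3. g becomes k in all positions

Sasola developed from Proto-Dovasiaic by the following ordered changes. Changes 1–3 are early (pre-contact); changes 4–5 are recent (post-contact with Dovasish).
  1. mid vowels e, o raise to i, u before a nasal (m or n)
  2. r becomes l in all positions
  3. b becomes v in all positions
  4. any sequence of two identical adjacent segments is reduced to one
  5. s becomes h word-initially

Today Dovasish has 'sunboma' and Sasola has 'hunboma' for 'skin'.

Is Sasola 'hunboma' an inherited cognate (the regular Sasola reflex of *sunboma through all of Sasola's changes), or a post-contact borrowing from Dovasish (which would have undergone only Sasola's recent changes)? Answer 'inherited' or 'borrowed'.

If inherited, *sunboma would pass through all of Sasola's changes:
Sasola: start from *sunboma.
  rule 1 (pre-nasal raising): sunboma → sunbuma
  rule 2: no change — sunbuma
  rule 3 (unconditioned shift): sunbuma → sunvuma
  rule 4: no change — sunvuma
  rule 5 (debuccalisation): sunvuma → hunvuma
  ⇒ Sasola hunvuma
If borrowed from Dovasish 'sunboma' after the early changes, it would undergo only the recent ones:
  rule 4 (degemination): no change (sunboma)
  rule 5 (debuccalisation): sunboma → hunboma
  ⇒ as a loan: hunboma
Sasola 'hunboma' matches the loan outcome 'hunboma', not the inherited 'hunvuma' — it skipped the early Sasola changes, so it was borrowed from Dovasish.

borrowed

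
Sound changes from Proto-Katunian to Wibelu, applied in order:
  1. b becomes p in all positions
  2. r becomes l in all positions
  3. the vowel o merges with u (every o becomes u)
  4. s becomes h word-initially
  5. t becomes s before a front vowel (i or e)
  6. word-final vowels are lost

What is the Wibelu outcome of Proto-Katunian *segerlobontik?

hegellupunsik

Wibelu: start from *segerlobontik.
  rule 1 (unconditioned shift): segerlobontik → segerlopontik
  rule 2 (unconditioned shift): segerlopontik → segellopontik
  rule 3 (vowel merger): segellopontik → segellupuntik
  rule 4 (debuccalisation): segellupuntik → hegellupuntik
  rule 5 (palatalisation): hegellupuntik → hegellupunsik
  rule 6: no change — hegellupunsik
  ⇒ Wibelu hegellupunsik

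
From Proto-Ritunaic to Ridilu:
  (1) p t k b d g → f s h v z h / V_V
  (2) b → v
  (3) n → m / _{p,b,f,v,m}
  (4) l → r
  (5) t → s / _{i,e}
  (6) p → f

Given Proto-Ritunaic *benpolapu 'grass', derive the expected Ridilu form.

vemforafu

Ridilu: *benpolapu
  benpolapu → benpolafu   [intervocalic lenition]
  benpolafu → venpolafu   [unconditioned shift]
  venpolafu → vempolafu   [nasal place assimilation]
  vempolafu → vemporafu   [unconditioned shift]
  vemporafu (rule 5 does not apply)
  vemporafu → vemforafu   [unconditioned shift]
  giving Ridilu vemforafu.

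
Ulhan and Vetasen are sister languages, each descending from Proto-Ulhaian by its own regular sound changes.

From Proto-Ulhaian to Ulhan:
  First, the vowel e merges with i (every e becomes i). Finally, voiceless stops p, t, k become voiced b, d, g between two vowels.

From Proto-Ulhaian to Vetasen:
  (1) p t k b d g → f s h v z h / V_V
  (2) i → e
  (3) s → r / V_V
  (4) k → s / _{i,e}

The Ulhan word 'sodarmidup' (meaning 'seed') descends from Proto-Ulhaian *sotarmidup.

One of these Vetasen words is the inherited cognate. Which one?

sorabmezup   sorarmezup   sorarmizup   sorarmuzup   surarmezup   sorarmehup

sorarmezup

Vetasen: start from *sotarmidup.
  rule 1 (intervocalic lenition): sotarmidup → sosarmizup
  rule 2 (vowel merger): sosarmizup → sosarmezup
  rule 3 (rhotacism): sosarmezup → sorarmezup
  rule 4: no change — sorarmezup
  ⇒ Vetasen sorarmezup
Among the options, 'sorarmezup' alone shows every Vetasen change applied in order.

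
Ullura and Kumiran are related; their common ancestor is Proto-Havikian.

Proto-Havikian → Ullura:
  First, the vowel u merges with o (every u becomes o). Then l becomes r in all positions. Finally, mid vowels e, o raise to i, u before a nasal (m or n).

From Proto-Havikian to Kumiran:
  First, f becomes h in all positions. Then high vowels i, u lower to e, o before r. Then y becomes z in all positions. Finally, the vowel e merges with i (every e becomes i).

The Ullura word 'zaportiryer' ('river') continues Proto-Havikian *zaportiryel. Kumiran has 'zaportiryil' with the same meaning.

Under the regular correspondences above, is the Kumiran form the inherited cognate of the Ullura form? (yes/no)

Derive the expected Kumiran reflex of *zaportiryel:
Kumiran: start from *zaportiryel.
  rule 1: no change — zaportiryel
  rule 2 (pre-rhotic lowering): zaportiryel → zaporteryel
  rule 3 (unconditioned shift): zaporteryel → zaporterzel
  rule 4 (vowel merger): zaporterzel → zaportirzil
  ⇒ Kumiran zaportirzil
The regular Kumiran reflex would be 'zaportirzil', but the attested form is 'zaportiryil'. The correspondence is irregular, so they are not cognates (the Kumiran form has a different source).

no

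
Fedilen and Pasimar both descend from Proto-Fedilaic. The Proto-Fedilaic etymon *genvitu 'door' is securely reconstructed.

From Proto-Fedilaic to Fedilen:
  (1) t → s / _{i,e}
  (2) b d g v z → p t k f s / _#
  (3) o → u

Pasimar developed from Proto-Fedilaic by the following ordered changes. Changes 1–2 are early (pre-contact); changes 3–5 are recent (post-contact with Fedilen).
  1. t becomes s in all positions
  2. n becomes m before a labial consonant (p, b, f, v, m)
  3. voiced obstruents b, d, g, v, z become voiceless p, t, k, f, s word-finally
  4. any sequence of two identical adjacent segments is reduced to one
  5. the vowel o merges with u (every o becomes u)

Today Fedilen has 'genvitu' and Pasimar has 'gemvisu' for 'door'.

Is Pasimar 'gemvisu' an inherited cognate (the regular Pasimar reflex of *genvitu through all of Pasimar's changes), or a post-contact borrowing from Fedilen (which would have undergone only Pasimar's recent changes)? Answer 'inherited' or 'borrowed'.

inherited

If inherited, *genvitu would pass through all of Pasimar's changes:
Pasimar: *genvitu > genvisu > gemvisu  (by unconditioned shift, nasal place assimilation)
If borrowed from Fedilen 'genvitu' after the early changes, it would undergo only the recent ones:
  rule 3 (final devoicing): no change (genvitu)
  rule 4 (degemination): no change (genvitu)
  rule 5 (vowel merger): no change (genvitu)
  ⇒ as a loan: genvitu
Pasimar 'gemvisu' matches the inherited outcome exactly, so it is an inherited cognate, not a loan.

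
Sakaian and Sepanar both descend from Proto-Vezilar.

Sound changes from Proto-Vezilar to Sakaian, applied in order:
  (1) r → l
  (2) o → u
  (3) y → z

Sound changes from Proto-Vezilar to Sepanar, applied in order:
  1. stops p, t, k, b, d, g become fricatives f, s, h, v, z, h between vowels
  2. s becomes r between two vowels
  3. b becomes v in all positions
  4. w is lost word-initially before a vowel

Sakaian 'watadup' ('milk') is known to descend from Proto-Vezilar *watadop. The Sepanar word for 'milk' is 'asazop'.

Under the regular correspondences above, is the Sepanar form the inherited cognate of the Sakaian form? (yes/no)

no

Derive the expected Sepanar reflex of *watadop:
Sepanar: *watadop > wasazop > warazop > arazop  (by intervocalic lenition, rhotacism, glide loss)
The regular Sepanar reflex would be 'arazop', but the attested form is 'asazop'. The correspondence is irregular, so they are not cognates (the Sepanar form has a different source).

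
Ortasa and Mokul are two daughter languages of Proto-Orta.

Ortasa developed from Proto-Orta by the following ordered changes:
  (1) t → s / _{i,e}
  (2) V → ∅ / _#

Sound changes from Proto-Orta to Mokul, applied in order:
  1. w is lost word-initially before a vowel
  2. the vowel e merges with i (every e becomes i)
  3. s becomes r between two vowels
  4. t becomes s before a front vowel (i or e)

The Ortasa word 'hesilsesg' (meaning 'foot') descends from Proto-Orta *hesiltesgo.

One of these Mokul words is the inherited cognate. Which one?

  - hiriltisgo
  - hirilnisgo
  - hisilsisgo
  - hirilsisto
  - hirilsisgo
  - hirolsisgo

Mokul: start from *hesiltesgo.
  rule 1: no change — hesiltesgo
  rule 2 (vowel merger): hesiltesgo → hisiltisgo
  rule 3 (rhotacism): hisiltisgo → hiriltisgo
  rule 4 (palatalisation): hiriltisgo → hirilsisgo
  ⇒ Mokul hirilsisgo
Only 'hirilsisgo' matches the regular Mokul development of *hesiltesgo.

hirilsisgo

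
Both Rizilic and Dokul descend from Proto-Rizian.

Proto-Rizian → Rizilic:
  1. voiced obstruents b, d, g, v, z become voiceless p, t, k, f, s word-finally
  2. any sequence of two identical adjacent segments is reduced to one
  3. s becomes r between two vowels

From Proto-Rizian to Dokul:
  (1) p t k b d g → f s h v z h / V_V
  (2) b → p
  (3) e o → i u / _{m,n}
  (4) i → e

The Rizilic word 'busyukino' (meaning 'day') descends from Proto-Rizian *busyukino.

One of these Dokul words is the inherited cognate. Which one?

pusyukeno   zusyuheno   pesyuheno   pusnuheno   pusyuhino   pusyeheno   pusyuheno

pusyuheno

Dokul: start from *busyukino.
  rule 1 (intervocalic lenition): busyukino → busyuhino
  rule 2 (unconditioned shift): busyuhino → pusyuhino
  rule 3: no change — pusyuhino
  rule 4 (vowel merger): pusyuhino → pusyuheno
  ⇒ Dokul pusyuheno
The other candidates each miss or misapply at least one Dokul change.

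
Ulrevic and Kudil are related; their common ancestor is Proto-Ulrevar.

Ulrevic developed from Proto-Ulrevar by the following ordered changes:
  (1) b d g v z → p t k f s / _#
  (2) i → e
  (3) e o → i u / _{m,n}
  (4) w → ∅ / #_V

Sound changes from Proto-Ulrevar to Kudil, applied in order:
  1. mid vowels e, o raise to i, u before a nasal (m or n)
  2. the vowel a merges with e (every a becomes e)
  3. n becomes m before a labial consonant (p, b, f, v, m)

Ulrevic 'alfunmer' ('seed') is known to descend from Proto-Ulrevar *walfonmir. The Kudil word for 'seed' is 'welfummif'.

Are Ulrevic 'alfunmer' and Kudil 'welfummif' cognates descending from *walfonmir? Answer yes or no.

Derive the expected Kudil reflex of *walfonmir:
Kudil: *walfonmir > walfunmir > welfunmir > welfummir  (by pre-nasal raising, vowel merger, nasal place assimilation)
The regular Kudil reflex would be 'welfummir', but the attested form is 'welfummif'. The correspondence is irregular, so they are not cognates (the Kudil form has a different source).

no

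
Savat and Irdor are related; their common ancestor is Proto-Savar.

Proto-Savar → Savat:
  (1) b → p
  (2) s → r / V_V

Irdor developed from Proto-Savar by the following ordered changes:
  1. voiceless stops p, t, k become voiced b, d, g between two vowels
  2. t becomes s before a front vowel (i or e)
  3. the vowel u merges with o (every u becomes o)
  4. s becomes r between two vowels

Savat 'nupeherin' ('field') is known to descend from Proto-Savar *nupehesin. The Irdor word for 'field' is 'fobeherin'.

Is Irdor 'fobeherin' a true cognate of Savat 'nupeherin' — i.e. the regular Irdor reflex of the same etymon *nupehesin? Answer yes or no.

no

Derive the expected Irdor reflex of *nupehesin:
Irdor: start from *nupehesin.
  rule 1 (intervocalic voicing): nupehesin → nubehesin
  rule 2: no change — nubehesin
  rule 3 (vowel merger): nubehesin → nobehesin
  rule 4 (rhotacism): nobehesin → nobeherin
  ⇒ Irdor nobeherin
The regular Irdor reflex would be 'nobeherin', but the attested form is 'fobeherin'. The correspondence is irregular, so they are not cognates (the Irdor form has a different source).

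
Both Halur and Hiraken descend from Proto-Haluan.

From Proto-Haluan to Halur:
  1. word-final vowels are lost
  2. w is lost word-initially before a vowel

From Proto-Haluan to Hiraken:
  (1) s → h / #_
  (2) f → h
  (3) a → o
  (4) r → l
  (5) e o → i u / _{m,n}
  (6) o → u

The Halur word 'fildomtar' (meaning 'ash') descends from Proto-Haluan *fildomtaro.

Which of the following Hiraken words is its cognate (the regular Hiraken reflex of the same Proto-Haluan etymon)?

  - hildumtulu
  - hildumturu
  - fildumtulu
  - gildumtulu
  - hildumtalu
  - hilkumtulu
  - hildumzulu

hildumtulu

Hiraken: start from *fildomtaro.
  rule 1: no change — fildomtaro
  rule 2 (unconditioned shift): fildomtaro → hildomtaro
  rule 3 (vowel merger): hildomtaro → hildomtoro
  rule 4 (unconditioned shift): hildomtoro → hildomtolo
  rule 5 (pre-nasal raising): hildomtolo → hildumtolo
  rule 6 (vowel merger): hildumtolo → hildumtulu
  ⇒ Hiraken hildumtulu
Among the options, 'hildumtulu' alone shows every Hiraken change applied in order.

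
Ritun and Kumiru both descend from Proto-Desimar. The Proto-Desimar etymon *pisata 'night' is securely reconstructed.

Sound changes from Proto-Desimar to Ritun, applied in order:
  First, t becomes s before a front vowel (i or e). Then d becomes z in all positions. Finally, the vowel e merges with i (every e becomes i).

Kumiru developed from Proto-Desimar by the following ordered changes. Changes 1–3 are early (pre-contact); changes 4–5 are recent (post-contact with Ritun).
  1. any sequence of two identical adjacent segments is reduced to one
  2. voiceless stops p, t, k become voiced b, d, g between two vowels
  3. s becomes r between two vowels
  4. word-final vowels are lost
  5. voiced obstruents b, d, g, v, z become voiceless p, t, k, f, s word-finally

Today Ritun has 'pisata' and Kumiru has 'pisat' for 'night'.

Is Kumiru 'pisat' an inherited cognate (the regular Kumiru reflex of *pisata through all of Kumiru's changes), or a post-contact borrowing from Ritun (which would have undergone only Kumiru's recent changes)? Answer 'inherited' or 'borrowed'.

If inherited, *pisata would pass through all of Kumiru's changes:
Kumiru: start from *pisata.
  rule 1: no change — pisata
  rule 2 (intervocalic voicing): pisata → pisada
  rule 3 (rhotacism): pisada → pirada
  rule 4 (apocope): pirada → pirad
  rule 5 (final devoicing): pirad → pirat
  ⇒ Kumiru pirat
If borrowed from Ritun 'pisata' after the early changes, it would undergo only the recent ones:
  rule 4 (apocope): pisata → pisat
  rule 5 (final devoicing): no change (pisat)
  ⇒ as a loan: pisat
Kumiru 'pisat' matches the loan outcome 'pisat', not the inherited 'pirat' — it skipped the early Kumiru changes, so it was borrowed from Ritun.

borrowed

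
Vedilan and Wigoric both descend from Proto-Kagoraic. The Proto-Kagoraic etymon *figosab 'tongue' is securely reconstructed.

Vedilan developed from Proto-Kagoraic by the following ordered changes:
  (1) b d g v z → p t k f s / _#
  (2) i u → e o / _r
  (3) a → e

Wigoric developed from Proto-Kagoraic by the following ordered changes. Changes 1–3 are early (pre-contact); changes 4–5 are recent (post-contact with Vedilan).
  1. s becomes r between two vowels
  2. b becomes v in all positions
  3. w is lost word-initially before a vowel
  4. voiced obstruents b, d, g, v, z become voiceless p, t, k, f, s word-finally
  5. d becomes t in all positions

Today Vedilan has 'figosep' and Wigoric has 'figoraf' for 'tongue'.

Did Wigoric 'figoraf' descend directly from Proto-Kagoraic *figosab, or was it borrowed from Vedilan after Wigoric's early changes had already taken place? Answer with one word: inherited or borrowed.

If inherited, *figosab would pass through all of Wigoric's changes:
Wigoric: start from *figosab.
  rule 1 (rhotacism): figosab → figorab
  rule 2 (unconditioned shift): figorab → figorav
  rule 3: no change — figorav
  rule 4 (final devoicing): figorav → figoraf
  rule 5: no change — figoraf
  ⇒ Wigoric figoraf
If borrowed from Vedilan 'figosep' after the early changes, it would undergo only the recent ones:
  rule 4 (final devoicing): no change (figosep)
  rule 5 (unconditioned shift): no change (figosep)
  ⇒ as a loan: figosep
Wigoric 'figoraf' matches the inherited outcome exactly, so it is an inherited cognate, not a loan.

inherited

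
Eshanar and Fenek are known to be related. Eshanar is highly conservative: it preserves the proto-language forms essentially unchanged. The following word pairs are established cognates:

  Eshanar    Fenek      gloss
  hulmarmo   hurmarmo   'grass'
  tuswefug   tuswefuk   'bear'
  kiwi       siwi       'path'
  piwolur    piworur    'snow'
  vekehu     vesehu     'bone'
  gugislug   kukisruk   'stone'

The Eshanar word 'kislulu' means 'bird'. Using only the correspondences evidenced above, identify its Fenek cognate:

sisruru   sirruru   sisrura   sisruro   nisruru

sisruru

kiwi ~ siwi — Eshanar k corresponds to Fenek s word-initially before a front vowel.
gugislug ~ kukisruk — Eshanar l corresponds to Fenek r after a consonant, before a back vowel.
piwolur ~ piworur — Eshanar l corresponds to Fenek r between vowels (before a back vowel).
Applying these to Eshanar 'kislulu':
  kislulu → sislulu   (k→s word-initially before a front vowel)
  sislulu → sisrulu   (l→r after a consonant, before a back vowel)
  sisrulu → sisruru   (l→r between vowels (before a back vowel))
So the Fenek cognate is 'sisruru'.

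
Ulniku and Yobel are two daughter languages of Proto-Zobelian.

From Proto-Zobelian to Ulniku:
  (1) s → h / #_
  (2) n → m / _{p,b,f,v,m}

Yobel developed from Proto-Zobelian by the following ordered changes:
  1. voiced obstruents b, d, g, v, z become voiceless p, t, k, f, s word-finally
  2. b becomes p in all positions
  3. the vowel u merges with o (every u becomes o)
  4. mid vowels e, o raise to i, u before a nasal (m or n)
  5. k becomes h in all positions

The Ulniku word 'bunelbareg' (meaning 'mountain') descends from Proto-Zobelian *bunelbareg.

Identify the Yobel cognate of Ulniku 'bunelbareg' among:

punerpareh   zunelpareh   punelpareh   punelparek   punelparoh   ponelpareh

Yobel: *bunelbareg
  bunelbareg → bunelbarek   [final devoicing]
  bunelbarek → punelparek   [unconditioned shift]
  punelparek → ponelparek   [vowel merger]
  ponelparek → punelparek   [pre-nasal raising]
  punelparek → punelpareh   [unconditioned shift]
  giving Yobel punelpareh.
Only 'punelpareh' matches the regular Yobel development of *bunelbareg.

punelpareh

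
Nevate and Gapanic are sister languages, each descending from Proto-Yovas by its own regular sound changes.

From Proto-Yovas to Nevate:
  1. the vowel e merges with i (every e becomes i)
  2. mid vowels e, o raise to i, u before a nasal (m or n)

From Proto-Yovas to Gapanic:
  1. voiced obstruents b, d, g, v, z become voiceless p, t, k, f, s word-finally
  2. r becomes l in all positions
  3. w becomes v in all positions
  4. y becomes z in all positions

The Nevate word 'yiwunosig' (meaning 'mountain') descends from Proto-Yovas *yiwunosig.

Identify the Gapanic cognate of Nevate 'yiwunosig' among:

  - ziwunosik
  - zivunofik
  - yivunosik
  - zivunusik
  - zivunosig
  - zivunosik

zivunosik

Gapanic: *yiwunosig
  yiwunosig → yiwunosik   [final devoicing]
  yiwunosik (rule 2 does not apply)
  yiwunosik → yivunosik   [unconditioned shift]
  yivunosik → zivunosik   [unconditioned shift]
  giving Gapanic zivunosik.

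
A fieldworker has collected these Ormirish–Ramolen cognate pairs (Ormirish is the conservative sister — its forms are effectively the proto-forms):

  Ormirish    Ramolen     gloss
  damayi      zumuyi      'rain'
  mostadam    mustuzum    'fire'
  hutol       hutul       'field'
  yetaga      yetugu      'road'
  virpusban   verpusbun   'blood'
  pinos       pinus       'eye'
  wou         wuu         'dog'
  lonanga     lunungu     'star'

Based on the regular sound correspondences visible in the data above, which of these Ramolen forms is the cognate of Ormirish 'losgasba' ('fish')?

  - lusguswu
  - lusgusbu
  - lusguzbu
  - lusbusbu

lusgusbu

mostadam ~ mustuzum, hutol ~ hutul — Ormirish o corresponds to Ramolen u after a consonant, before a consonant other than r, m, n, p, b, f, v.
damayi ~ zumuyi, mostadam ~ mustuzum — Ormirish a corresponds to Ramolen u after a consonant, before a consonant other than r, m, n, p, b, f, v.
yetaga ~ yetugu, lonanga ~ lunungu — Ormirish a corresponds to Ramolen u word-finally.
Applying these to Ormirish 'losgasba':
  losgasba → lusgasba   (o→u after a consonant, before a consonant other than r, m, n, p, b, f, v)
  lusgasba → lusgusba   (a→u after a consonant, before a consonant other than r, m, n, p, b, f, v)
  lusgusba → lusgusbu   (a→u word-finally)
So the Ramolen cognate is 'lusgusbu'.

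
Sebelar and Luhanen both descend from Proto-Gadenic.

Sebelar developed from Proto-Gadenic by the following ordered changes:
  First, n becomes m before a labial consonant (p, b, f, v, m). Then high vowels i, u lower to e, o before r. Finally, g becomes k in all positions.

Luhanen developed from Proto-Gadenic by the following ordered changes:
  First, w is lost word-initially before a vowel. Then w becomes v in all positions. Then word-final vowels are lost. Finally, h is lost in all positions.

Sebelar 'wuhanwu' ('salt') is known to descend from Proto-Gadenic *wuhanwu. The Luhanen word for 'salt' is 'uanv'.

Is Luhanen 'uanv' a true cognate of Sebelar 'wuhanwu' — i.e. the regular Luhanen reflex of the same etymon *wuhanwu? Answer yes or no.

Derive the expected Luhanen reflex of *wuhanwu:
Luhanen: start from *wuhanwu.
  rule 1 (glide loss): wuhanwu → uhanwu
  rule 2 (unconditioned shift): uhanwu → uhanvu
  rule 3 (apocope): uhanvu → uhanv
  rule 4 (h-loss): uhanv → uanv
  ⇒ Luhanen uanv
Luhanen 'uanv' matches the regular reflex exactly, so the pair is cognate.

yes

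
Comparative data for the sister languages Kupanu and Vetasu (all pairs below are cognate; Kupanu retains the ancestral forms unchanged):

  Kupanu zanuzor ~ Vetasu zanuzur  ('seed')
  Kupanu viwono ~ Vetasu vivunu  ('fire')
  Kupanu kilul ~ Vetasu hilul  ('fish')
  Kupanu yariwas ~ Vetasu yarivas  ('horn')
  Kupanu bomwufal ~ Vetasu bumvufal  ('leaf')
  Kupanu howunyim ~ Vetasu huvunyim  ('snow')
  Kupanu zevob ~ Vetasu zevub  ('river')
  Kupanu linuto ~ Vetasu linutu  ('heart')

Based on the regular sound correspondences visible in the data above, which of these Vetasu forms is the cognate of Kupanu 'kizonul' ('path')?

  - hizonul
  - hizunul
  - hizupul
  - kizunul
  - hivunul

hizunul

kilul ~ hilul — Kupanu k corresponds to Vetasu h word-initially before a front vowel.
viwono ~ vivunu — Kupanu o corresponds to Vetasu u after a consonant, before a nasal.
Applying these to Kupanu 'kizonul':
  kizonul → hizonul   (k→h word-initially before a front vowel)
  hizonul → hizunul   (o→u after a consonant, before a nasal)
So the Vetasu cognate is 'hizunul'.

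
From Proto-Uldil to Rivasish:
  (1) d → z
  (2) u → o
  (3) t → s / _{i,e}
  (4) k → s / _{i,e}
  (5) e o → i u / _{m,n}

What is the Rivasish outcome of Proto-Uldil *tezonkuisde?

Rivasish: start from *tezonkuisde.
  rule 1 (unconditioned shift): tezonkuisde → tezonkuisze
  rule 2 (vowel merger): tezonkuisze → tezonkoisze
  rule 3 (palatalisation): tezonkoisze → sezonkoisze
  rule 4: no change — sezonkoisze
  rule 5 (pre-nasal raising): sezonkoisze → sezunkoisze
  ⇒ Rivasish sezunkoisze

sezunkoisze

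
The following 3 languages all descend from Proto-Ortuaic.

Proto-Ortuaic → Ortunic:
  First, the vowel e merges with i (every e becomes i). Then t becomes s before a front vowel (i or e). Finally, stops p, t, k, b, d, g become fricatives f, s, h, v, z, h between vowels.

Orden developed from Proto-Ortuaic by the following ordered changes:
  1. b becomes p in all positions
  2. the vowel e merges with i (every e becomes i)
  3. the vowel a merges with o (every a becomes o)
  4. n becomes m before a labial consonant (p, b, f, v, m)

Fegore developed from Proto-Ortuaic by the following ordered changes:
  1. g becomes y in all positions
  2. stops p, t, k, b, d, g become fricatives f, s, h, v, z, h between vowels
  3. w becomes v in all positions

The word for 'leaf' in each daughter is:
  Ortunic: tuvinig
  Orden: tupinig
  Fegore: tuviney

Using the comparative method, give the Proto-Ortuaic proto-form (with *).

*tubineg

Position 7: Ortunic has g, Orden has g, Fegore has y. Ortunic preserves g here (none of its changes turn any other segment into g), so the proto-segment is *g.
Position 6: Ortunic has i, Orden has i, Fegore has e. Fegore preserves e here (none of its changes turn any other segment into e), so the proto-segment is *e.
Position 3: Ortunic has v, Orden has p, Fegore has v. Taking the neighbouring segments as reconstructed: Ortunic v could go back to *b or *v; Orden p could go back to *p or *b; Fegore v could go back to *b or *v or *w — the one source consistent with every daughter is *b.
Verify the candidate proto-form against each daughter:
Ortunic: *tubineg
  tubineg → tubinig   [vowel merger]
  tubinig (rule 2 does not apply)
  tubinig → tuvinig   [intervocalic lenition]
  giving Ortunic tuvinig.
Orden: *tubineg > tupineg > tupinig  (by unconditioned shift, vowel merger)
Fegore: *tubineg > tubiney > tuviney  (by unconditioned shift, intervocalic lenition)
Only *tubineg yields all of Ortunic tuvinig, Orden tupinig, Fegore tuviney.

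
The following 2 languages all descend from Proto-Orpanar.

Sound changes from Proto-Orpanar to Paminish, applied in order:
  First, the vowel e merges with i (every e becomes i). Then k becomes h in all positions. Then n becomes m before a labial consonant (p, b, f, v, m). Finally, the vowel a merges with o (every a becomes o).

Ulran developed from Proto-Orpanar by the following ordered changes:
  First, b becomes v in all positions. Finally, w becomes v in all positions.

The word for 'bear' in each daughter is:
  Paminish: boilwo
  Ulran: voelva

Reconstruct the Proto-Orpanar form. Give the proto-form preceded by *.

Position 6: Paminish has o, Ulran has a. Ulran preserves a here (none of its changes turn any other segment into a), so the proto-segment is *a.
Position 1: Paminish has b, Ulran has v. Paminish preserves b here (none of its changes turn any other segment into b), so the proto-segment is *b.
This points to *boelwa. Verify forward in each daughter:
Paminish: *boelwa
  boelwa → boilwa   [vowel merger]
  boilwa (rule 2 does not apply)
  boilwa (rule 3 does not apply)
  boilwa → boilwo   [vowel merger]
  giving Paminish boilwo.
Ulran: start from *boelwa.
  rule 1 (unconditioned shift): boelwa → voelwa
  rule 2 (unconditioned shift): voelwa → voelva
  ⇒ Ulran voelva
*boelwa is the unique common source.

*boelwa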